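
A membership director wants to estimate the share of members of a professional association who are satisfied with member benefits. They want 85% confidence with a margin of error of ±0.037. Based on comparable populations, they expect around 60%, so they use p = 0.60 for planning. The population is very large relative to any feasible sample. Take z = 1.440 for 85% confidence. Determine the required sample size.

With p = 0.60, p(1−p) = 0.2400.
n = z²·p(1−p)/E² = 1.440² × 0.2400 / 0.037² = 2.0736 × 0.2400 / 0.001369 ≈ 363.52.
Rounding up gives n = 364.

364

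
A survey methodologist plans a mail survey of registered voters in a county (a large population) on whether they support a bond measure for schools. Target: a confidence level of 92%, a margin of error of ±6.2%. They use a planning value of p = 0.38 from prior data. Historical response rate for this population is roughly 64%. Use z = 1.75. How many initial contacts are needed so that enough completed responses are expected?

Completed interviews needed: n₀ = 1.75² × 0.2356 / 0.062² ≈ 187.70 → 188.
At a 64% response rate, contacts needed = 188 / 0.64 ≈ 293.75 → 294.

294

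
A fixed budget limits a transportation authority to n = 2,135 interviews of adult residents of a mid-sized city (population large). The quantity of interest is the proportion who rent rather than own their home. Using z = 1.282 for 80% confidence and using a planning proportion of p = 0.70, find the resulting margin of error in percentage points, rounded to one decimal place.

SE(p̂) = √[p(1−p)/n] = √[0.2100/2135] = 0.00992.
E = z × SE = 1.282 × 0.00992 = 0.01271, or 1.3 percentage points.

1.3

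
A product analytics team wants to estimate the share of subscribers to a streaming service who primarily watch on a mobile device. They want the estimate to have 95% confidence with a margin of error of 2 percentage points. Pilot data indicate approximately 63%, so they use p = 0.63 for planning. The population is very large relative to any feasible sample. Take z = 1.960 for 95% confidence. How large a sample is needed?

With p = 0.63, p(1−p) = 0.2331.
n = z²·p(1−p)/E² = 1.960² × 0.2331 / 0.020² = 3.8416 × 0.2331 / 0.000400 ≈ 2238.69.
Rounding up gives n = 2239.

2239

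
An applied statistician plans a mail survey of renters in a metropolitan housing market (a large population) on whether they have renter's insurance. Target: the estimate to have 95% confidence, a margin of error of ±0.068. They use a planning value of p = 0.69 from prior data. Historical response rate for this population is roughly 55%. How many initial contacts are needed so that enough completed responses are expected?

324

For 95% confidence, z = 1.960.
Completed interviews needed: n₀ = 1.960² × 0.2139 / 0.068² ≈ 177.71 → 178.
At a 55% response rate, contacts needed = 178 / 0.55 ≈ 323.64 → 324.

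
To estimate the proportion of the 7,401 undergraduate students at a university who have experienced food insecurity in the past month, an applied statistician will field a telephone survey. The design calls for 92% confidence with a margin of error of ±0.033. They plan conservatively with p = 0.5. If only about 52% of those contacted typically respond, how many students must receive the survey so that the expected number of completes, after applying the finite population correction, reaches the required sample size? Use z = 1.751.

Completed interviews needed (unadjusted): n₀ = 1.751² × 0.2500 / 0.033² ≈ 703.86 → 704.
FPC for N = 7,401: n = 704 / (1 + 703/7401) = 704 / 1.0950 ≈ 642.93 → 643.
At a 52% response rate, contacts needed = 643 / 0.52 ≈ 1236.54 → 1237.

1237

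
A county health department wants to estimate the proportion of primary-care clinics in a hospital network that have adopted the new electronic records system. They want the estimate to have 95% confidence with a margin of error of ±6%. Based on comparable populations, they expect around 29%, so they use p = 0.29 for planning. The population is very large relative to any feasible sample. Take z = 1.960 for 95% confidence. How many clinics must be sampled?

220

With p = 0.29, p(1−p) = 0.2059.
n = z²·p(1−p)/E² = 1.960² × 0.2059 / 0.060² = 3.8416 × 0.2059 / 0.003600 ≈ 219.72.
Rounding up gives n = 220.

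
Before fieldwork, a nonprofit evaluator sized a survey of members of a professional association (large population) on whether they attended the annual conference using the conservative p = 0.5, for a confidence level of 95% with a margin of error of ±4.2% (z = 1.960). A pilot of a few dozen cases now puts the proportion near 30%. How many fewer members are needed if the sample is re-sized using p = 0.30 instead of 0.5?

Conservative (p = 0.5): n = 1.960² × 0.25 / 0.042² ≈ 544.44 → 545.
Using p = 0.30: p(1−p) = 0.2100, so n = 1.960² × 0.2100 / 0.042² ≈ 457.33 → 458.
Reduction: 545 − 458 = 87.

87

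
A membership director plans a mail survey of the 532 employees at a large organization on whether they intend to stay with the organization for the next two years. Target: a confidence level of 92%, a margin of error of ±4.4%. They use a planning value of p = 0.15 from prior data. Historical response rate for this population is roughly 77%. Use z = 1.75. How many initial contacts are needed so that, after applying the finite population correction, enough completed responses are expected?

Completed interviews needed (unadjusted): n₀ = 1.75² × 0.1275 / 0.044² ≈ 201.69 → 202.
FPC for N = 532: n = 202 / (1 + 201/532) = 202 / 1.3778 ≈ 146.61 → 147.
At a 77% response rate, contacts needed = 147 / 0.77 ≈ 190.91 → 191.

191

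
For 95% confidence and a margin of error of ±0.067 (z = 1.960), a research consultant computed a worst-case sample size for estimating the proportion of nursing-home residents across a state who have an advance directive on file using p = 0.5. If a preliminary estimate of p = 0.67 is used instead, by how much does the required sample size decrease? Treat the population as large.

Conservative (p = 0.5): n = 1.960² × 0.25 / 0.067² ≈ 213.95 → 214.
Using p = 0.67: p(1−p) = 0.2211, so n = 1.960² × 0.2211 / 0.067² ≈ 189.21 → 190.
Reduction: 214 − 190 = 24.

24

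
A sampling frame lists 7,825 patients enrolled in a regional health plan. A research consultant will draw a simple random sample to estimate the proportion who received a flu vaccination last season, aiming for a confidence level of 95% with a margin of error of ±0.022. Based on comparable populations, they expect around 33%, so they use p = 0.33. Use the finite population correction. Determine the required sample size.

For 95% confidence, z = 1.960.
Unadjusted: n₀ = 1.960² × 0.33 × 0.67 / 0.022² ≈ 1754.91, so n₀ = 1755.
Finite population correction with N = 7,825: n = n₀ / (1 + (n₀−1)/N) = 1755 / (1 + 1754/7825) = 1755 / 1.2242 ≈ 1433.64.
Rounding up, n = 1434.

1434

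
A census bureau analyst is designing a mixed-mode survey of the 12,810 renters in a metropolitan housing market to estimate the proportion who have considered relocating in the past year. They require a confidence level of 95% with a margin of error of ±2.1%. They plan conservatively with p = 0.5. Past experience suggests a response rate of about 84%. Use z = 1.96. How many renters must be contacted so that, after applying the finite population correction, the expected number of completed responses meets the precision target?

2217

Completed interviews needed (unadjusted): n₀ = 1.96² × 0.2500 / 0.021² ≈ 2177.78 → 2178.
FPC for N = 12,810: n = 2178 / (1 + 2177/12810) = 2178 / 1.1699 ≈ 1861.63 → 1862.
At an 84% response rate, contacts needed = 1862 / 0.84 ≈ 2216.67 → 2217.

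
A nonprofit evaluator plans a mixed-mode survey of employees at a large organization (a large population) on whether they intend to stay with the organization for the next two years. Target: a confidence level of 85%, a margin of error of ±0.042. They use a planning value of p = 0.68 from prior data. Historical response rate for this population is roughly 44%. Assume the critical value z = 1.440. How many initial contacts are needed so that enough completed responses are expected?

582

Completed interviews needed: n₀ = 1.440² × 0.2176 / 0.042² ≈ 255.79 → 256.
At a 44% response rate, contacts needed = 256 / 0.44 ≈ 581.82 → 582.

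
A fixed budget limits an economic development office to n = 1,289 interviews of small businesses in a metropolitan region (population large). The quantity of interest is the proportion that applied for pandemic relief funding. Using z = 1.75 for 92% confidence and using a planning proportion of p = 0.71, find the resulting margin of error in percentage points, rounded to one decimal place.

2.2

SE(p̂) = √[p(1−p)/n] = √[0.2059/1289] = 0.01264.
E = z × SE = 1.75 × 0.01264 = 0.02212, or 2.2 percentage points.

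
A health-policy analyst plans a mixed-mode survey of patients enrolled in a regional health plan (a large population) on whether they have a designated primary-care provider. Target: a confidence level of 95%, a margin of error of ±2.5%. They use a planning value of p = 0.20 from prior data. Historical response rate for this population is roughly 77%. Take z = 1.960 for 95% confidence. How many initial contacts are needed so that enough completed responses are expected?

1278

Completed interviews needed: n₀ = 1.960² × 0.1600 / 0.025² ≈ 983.45 → 984.
At a 77% response rate, contacts needed = 984 / 0.77 ≈ 1277.92 → 1278.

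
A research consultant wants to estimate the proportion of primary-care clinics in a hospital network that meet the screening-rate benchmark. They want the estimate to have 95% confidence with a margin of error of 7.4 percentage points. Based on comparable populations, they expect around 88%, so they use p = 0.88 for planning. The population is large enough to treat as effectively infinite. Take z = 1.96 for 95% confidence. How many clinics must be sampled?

75

With p = 0.88, p(1−p) = 0.1056.
n = z²·p(1−p)/E² = 1.96² × 0.1056 / 0.074² = 3.8416 × 0.1056 / 0.005476 ≈ 74.08.
Rounding up gives n = 75.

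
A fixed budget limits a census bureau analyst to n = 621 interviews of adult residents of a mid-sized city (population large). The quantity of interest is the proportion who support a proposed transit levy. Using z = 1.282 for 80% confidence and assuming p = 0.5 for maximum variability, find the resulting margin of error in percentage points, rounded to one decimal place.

SE(p̂) = √[p(1−p)/n] = √[0.2500/621] = 0.02006.
E = z × SE = 1.282 × 0.02006 = 0.02572, or 2.6 percentage points.

2.6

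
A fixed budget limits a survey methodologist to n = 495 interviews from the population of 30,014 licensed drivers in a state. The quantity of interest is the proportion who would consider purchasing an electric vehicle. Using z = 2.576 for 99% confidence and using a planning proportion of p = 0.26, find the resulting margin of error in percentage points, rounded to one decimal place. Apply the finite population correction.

5.0

Finite-population factor: (N−n)/(N−1) = (30014−495)/(30014−1) = 0.9835.
SE(p̂) = √[p(1−p)/n · (N−n)/(N−1)] = √[0.1924/495 × 0.9835] = 0.01955.
E = z × SE = 2.576 × 0.01955 = 0.05037 ≈ 5.0 percentage points.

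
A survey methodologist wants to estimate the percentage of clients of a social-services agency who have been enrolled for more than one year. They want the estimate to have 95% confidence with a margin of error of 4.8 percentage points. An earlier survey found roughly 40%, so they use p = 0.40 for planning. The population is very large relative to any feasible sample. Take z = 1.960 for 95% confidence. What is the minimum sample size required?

With p = 0.40, p(1−p) = 0.2400.
n = z²·p(1−p)/E² = 1.960² × 0.2400 / 0.048² = 3.8416 × 0.2400 / 0.002304 ≈ 400.17.
Rounding up gives n = 401.

401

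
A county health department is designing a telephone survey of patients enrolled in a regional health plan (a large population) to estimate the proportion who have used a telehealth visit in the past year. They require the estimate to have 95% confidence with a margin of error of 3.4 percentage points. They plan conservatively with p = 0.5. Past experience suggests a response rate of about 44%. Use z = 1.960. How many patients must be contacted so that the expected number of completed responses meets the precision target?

Completed interviews needed: n₀ = 1.960² × 0.2500 / 0.034² ≈ 830.80 → 831.
At a 44% response rate, contacts needed = 831 / 0.44 ≈ 1888.64 → 1889.

1889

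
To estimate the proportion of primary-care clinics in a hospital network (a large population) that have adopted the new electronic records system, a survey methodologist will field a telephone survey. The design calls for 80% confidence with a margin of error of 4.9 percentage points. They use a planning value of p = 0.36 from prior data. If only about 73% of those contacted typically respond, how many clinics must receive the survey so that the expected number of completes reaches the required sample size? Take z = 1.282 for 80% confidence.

Completed interviews needed: n₀ = 1.282² × 0.2304 / 0.049² ≈ 157.71 → 158.
At a 73% response rate, contacts needed = 158 / 0.73 ≈ 216.44 → 217.

217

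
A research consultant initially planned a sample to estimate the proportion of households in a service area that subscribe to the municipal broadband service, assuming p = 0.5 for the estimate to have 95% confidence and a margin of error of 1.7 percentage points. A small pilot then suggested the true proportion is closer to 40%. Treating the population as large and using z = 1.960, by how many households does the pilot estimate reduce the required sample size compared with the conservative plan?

Conservative (p = 0.5): n = 1.960² × 0.25 / 0.017² ≈ 3323.18 → 3324.
Using p = 0.40: p(1−p) = 0.2400, so n = 1.960² × 0.2400 / 0.017² ≈ 3190.26 → 3191.
Reduction: 3324 − 3191 = 133.

133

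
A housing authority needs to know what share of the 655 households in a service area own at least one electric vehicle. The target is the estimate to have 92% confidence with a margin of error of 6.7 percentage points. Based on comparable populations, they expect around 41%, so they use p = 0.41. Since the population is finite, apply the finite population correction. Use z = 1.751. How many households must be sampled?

Unadjusted: n₀ = 1.751² × 0.41 × 0.59 / 0.067² ≈ 165.22, so n₀ = 166.
Finite population correction with N = 655: n = n₀ / (1 + (n₀−1)/N) = 166 / (1 + 165/655) = 166 / 1.2519 ≈ 132.60.
Rounding up, n = 133.

133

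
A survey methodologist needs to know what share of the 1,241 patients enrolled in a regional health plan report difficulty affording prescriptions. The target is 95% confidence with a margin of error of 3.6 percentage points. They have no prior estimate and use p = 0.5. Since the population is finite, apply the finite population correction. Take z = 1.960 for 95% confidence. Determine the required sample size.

Unadjusted: n₀ = 1.960² × 0.50 × 0.50 / 0.036² ≈ 741.05, so n₀ = 742.
Finite population correction with N = 1,241: n = n₀ / (1 + (n₀−1)/N) = 742 / (1 + 741/1241) = 742 / 1.5971 ≈ 464.59.
Rounding up, n = 465.

465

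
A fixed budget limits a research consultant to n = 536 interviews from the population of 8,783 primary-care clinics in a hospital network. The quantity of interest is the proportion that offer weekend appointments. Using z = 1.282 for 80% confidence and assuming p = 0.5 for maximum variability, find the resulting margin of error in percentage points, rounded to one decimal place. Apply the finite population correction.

2.7

Finite-population factor: (N−n)/(N−1) = (8783−536)/(8783−1) = 0.9391.
SE(p̂) = √[p(1−p)/n · (N−n)/(N−1)] = √[0.2500/536 × 0.9391] = 0.02093.
E = z × SE = 1.282 × 0.02093 = 0.02683 ≈ 2.7 percentage points.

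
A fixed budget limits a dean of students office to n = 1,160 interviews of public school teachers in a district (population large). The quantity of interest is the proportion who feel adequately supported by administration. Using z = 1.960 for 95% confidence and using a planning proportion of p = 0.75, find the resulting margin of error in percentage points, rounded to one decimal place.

2.5

SE(p̂) = √[p(1−p)/n] = √[0.1875/1160] = 0.01271.
E = z × SE = 1.960 × 0.01271 = 0.02492, or 2.5 percentage points.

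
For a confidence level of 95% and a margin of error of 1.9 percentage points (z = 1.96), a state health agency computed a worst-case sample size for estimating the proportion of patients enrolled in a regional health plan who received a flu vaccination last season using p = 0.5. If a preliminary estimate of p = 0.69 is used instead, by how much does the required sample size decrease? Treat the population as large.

384

Conservative (p = 0.5): n = 1.96² × 0.25 / 0.019² ≈ 2660.39 → 2661.
Using p = 0.69: p(1−p) = 0.2139, so n = 1.96² × 0.2139 / 0.019² ≈ 2276.23 → 2277.
Reduction: 2661 − 2277 = 384.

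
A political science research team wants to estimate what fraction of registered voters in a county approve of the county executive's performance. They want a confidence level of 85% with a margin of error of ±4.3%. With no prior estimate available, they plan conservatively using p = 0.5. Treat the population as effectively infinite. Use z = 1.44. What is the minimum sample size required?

With p = 0.5, p(1−p) = 0.25.
n = z²·p(1−p)/E² = 1.44² × 0.2500 / 0.043² = 2.0736 × 0.2500 / 0.001849 ≈ 280.37.
Rounding up gives n = 281.

281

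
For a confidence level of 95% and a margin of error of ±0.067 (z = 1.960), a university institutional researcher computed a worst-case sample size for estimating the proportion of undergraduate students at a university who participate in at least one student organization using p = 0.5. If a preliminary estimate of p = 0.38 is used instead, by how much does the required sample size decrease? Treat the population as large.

Conservative (p = 0.5): n = 1.960² × 0.25 / 0.067² ≈ 213.95 → 214.
Using p = 0.38: p(1−p) = 0.2356, so n = 1.960² × 0.2356 / 0.067² ≈ 201.62 → 202.
Reduction: 214 − 202 = 12.

12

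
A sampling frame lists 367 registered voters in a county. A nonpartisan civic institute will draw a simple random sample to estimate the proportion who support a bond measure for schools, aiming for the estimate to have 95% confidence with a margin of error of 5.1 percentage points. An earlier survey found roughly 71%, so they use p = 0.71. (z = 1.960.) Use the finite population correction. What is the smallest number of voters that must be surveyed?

167

Unadjusted: n₀ = 1.960² × 0.71 × 0.29 / 0.051² ≈ 304.11, so n₀ = 305.
Finite population correction with N = 367: n = n₀ / (1 + (n₀−1)/N) = 305 / (1 + 304/367) = 305 / 1.8283 ≈ 166.82.
Rounding up, n = 167.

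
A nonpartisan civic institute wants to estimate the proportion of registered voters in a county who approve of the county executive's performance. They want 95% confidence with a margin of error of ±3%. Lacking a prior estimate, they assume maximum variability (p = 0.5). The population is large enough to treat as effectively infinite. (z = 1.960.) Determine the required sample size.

1068

With p = 0.5, p(1−p) = 0.25.
n = z²·p(1−p)/E² = 1.960² × 0.2500 / 0.030² = 3.8416 × 0.2500 / 0.000900 ≈ 1067.11.
Rounding up gives n = 1068.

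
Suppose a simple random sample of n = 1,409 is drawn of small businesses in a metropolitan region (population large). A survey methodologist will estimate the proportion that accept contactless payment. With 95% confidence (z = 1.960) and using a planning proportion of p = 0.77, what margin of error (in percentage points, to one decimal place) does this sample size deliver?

SE(p̂) = √[p(1−p)/n] = √[0.1771/1409] = 0.01121.
E = z × SE = 1.960 × 0.01121 = 0.02197, or 2.2 percentage points.

2.2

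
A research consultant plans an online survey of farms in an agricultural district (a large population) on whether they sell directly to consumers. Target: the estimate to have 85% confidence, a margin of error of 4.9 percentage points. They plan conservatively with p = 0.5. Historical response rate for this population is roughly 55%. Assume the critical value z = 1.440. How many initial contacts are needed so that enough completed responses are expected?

393

Completed interviews needed: n₀ = 1.440² × 0.2500 / 0.049² ≈ 215.91 → 216.
At a 55% response rate, contacts needed = 216 / 0.55 ≈ 392.73 → 393.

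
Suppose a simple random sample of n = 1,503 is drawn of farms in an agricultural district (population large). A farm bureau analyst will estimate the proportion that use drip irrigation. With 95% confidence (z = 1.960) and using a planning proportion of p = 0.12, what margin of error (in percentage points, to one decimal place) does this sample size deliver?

SE(p̂) = √[p(1−p)/n] = √[0.1056/1503] = 0.00838.
E = z × SE = 1.960 × 0.00838 = 0.01643, or 1.6 percentage points.

1.6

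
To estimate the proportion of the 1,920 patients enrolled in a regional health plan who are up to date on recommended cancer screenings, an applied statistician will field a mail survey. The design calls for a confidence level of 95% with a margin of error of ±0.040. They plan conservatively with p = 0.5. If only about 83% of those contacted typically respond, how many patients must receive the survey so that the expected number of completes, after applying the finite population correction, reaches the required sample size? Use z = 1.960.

552

Completed interviews needed (unadjusted): n₀ = 1.960² × 0.2500 / 0.040² ≈ 600.25 → 601.
FPC for N = 1,920: n = 601 / (1 + 600/1920) = 601 / 1.3125 ≈ 457.90 → 458.
At an 83% response rate, contacts needed = 458 / 0.83 ≈ 551.81 → 552.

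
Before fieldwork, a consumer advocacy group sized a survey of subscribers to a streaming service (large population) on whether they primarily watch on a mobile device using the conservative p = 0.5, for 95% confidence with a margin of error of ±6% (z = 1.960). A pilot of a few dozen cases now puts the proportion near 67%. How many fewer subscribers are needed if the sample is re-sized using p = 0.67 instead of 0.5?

Conservative (p = 0.5): n = 1.960² × 0.25 / 0.060² ≈ 266.78 → 267.
Using p = 0.67: p(1−p) = 0.2211, so n = 1.960² × 0.2211 / 0.060² ≈ 235.94 → 236.
Reduction: 267 − 236 = 31.

31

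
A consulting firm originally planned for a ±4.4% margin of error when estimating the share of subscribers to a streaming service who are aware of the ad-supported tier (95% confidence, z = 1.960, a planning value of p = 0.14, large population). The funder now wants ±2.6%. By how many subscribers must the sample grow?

At ±4.4%: n = 1.960² × 0.1204 / 0.044² ≈ 238.91 → 239.
At ±2.6%: n = 1.960² × 0.1204 / 0.026² ≈ 684.21 → 685.
Additional respondents: 685 − 239 = 446.

446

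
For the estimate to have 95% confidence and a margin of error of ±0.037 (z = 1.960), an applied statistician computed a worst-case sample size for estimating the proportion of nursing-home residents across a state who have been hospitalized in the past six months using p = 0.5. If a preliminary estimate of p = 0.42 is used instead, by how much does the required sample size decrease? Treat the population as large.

18

Conservative (p = 0.5): n = 1.960² × 0.25 / 0.037² ≈ 701.53 → 702.
Using p = 0.42: p(1−p) = 0.2436, so n = 1.960² × 0.2436 / 0.037² ≈ 683.57 → 684.
Reduction: 702 − 684 = 18.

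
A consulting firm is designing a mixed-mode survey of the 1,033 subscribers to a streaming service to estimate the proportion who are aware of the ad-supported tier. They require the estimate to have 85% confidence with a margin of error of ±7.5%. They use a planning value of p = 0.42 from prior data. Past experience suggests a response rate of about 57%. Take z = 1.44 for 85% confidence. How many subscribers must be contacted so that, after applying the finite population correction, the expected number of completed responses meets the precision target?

146

Completed interviews needed (unadjusted): n₀ = 1.44² × 0.2436 / 0.075² ≈ 89.80 → 90.
FPC for N = 1,033: n = 90 / (1 + 89/1033) = 90 / 1.0862 ≈ 82.86 → 83.
At a 57% response rate, contacts needed = 83 / 0.57 ≈ 145.61 → 146.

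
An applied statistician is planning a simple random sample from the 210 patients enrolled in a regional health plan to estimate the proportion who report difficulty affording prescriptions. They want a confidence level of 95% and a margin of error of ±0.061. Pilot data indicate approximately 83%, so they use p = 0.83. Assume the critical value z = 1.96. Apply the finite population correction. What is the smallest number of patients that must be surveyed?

Unadjusted: n₀ = 1.96² × 0.83 × 0.17 / 0.061² ≈ 145.67, so n₀ = 146.
Finite population correction with N = 210: n = n₀ / (1 + (n₀−1)/N) = 146 / (1 + 145/210) = 146 / 1.6905 ≈ 86.37.
Rounding up, n = 87.

87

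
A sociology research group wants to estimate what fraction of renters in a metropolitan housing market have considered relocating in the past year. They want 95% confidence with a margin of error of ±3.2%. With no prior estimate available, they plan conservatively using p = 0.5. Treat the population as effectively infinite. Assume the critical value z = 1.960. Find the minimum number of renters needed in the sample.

938

With p = 0.5, p(1−p) = 0.25.
n = z²·p(1−p)/E² = 1.960² × 0.2500 / 0.032² = 3.8416 × 0.2500 / 0.001024 ≈ 937.89.
Rounding up gives n = 938.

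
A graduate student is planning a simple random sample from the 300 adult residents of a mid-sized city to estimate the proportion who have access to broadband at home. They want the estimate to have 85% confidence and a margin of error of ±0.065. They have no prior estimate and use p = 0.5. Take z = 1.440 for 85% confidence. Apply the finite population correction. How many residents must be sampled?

88

Unadjusted: n₀ = 1.440² × 0.50 × 0.50 / 0.065² ≈ 122.70, so n₀ = 123.
Finite population correction with N = 300: n = n₀ / (1 + (n₀−1)/N) = 123 / (1 + 122/300) = 123 / 1.4067 ≈ 87.44.
Rounding up, n = 88.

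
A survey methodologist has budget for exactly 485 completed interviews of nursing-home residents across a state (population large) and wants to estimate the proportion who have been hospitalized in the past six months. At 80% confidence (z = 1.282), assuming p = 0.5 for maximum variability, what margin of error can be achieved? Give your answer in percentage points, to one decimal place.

2.9

SE(p̂) = √[p(1−p)/n] = √[0.2500/485] = 0.02270.
E = z × SE = 1.282 × 0.02270 = 0.02911, or 2.9 percentage points.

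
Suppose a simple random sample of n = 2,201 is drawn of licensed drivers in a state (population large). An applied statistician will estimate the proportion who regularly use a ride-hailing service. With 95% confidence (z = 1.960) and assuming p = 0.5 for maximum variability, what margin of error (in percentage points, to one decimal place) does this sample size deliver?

SE(p̂) = √[p(1−p)/n] = √[0.2500/2201] = 0.01066.
E = z × SE = 1.960 × 0.01066 = 0.02089, or 2.1 percentage points.

2.1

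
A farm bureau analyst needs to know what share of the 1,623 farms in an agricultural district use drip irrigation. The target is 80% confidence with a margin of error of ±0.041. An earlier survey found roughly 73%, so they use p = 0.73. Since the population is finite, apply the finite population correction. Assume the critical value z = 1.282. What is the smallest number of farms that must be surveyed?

173

Unadjusted: n₀ = 1.282² × 0.73 × 0.27 / 0.041² ≈ 192.71, so n₀ = 193.
Finite population correction with N = 1,623: n = n₀ / (1 + (n₀−1)/N) = 193 / (1 + 192/1623) = 193 / 1.1183 ≈ 172.58.
Rounding up, n = 173.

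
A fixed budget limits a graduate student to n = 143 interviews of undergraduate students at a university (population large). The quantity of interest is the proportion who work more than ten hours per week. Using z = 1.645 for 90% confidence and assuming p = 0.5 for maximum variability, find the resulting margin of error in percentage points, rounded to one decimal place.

6.9

SE(p̂) = √[p(1−p)/n] = √[0.2500/143] = 0.04181.
E = z × SE = 1.645 × 0.04181 = 0.06878, or 6.9 percentage points.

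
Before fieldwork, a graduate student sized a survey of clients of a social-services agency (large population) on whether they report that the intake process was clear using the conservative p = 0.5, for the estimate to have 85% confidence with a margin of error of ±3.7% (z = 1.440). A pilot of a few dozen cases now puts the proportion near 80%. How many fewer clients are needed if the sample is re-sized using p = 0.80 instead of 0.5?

Conservative (p = 0.5): n = 1.440² × 0.25 / 0.037² ≈ 378.67 → 379.
Using p = 0.80: p(1−p) = 0.1600, so n = 1.440² × 0.1600 / 0.037² ≈ 242.35 → 243.
Reduction: 379 − 243 = 136.

136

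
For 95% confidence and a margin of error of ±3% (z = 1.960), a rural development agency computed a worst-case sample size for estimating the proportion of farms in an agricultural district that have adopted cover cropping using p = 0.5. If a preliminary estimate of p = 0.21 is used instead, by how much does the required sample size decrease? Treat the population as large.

Conservative (p = 0.5): n = 1.960² × 0.25 / 0.030² ≈ 1067.11 → 1068.
Using p = 0.21: p(1−p) = 0.1659, so n = 1.960² × 0.1659 / 0.030² ≈ 708.13 → 709.
Reduction: 1068 − 709 = 359.

359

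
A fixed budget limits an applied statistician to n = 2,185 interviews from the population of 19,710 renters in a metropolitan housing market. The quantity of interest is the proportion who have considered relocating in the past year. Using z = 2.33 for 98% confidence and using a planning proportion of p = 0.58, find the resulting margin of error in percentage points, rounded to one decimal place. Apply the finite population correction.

Finite-population factor: (N−n)/(N−1) = (19710−2185)/(19710−1) = 0.8892.
SE(p̂) = √[p(1−p)/n · (N−n)/(N−1)] = √[0.2436/2185 × 0.8892] = 0.00996.
E = z × SE = 2.33 × 0.00996 = 0.02320 ≈ 2.3 percentage points.

2.3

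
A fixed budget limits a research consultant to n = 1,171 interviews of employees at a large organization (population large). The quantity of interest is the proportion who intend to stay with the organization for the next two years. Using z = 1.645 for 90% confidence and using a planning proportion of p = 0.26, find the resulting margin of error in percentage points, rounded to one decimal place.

2.1

SE(p̂) = √[p(1−p)/n] = √[0.1924/1171] = 0.01282.
E = z × SE = 1.645 × 0.01282 = 0.02109, or 2.1 percentage points.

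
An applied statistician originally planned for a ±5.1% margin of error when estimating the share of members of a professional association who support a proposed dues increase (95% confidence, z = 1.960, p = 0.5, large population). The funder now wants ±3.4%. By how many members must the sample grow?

461

At ±5.1%: n = 1.960² × 0.2500 / 0.051² ≈ 369.24 → 370.
At ±3.4%: n = 1.960² × 0.2500 / 0.034² ≈ 830.80 → 831.
Additional respondents: 831 − 370 = 461.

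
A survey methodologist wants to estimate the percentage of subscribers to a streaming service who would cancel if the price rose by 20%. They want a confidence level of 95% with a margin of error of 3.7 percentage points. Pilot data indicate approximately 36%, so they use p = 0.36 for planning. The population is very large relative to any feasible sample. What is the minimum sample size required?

647

For 95% confidence, z = 1.96.
With p = 0.36, p(1−p) = 0.2304.
n = z²·p(1−p)/E² = 1.96² × 0.2304 / 0.037² = 3.8416 × 0.2304 / 0.001369 ≈ 646.53.
Rounding up gives n = 647.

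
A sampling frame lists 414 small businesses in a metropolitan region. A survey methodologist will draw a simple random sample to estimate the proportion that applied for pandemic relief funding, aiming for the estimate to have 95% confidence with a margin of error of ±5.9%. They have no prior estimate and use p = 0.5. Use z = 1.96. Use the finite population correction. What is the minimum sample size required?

Unadjusted: n₀ = 1.96² × 0.50 × 0.50 / 0.059² ≈ 275.90, so n₀ = 276.
Finite population correction with N = 414: n = n₀ / (1 + (n₀−1)/N) = 276 / (1 + 275/414) = 276 / 1.6643 ≈ 165.84.
Rounding up, n = 166.

166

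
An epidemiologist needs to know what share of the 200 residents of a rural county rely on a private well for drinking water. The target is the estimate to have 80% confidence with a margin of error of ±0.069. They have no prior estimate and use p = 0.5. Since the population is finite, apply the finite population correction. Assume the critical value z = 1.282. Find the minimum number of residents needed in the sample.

61

Unadjusted: n₀ = 1.282² × 0.50 × 0.50 / 0.069² ≈ 86.30, so n₀ = 87.
Finite population correction with N = 200: n = n₀ / (1 + (n₀−1)/N) = 87 / (1 + 86/200) = 87 / 1.4300 ≈ 60.84.
Rounding up, n = 61.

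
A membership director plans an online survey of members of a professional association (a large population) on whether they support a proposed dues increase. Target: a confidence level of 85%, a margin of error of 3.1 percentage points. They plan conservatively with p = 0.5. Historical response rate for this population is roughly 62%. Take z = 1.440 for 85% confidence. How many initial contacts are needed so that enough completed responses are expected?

Completed interviews needed: n₀ = 1.440² × 0.2500 / 0.031² ≈ 539.44 → 540.
At a 62% response rate, contacts needed = 540 / 0.62 ≈ 870.97 → 871.

871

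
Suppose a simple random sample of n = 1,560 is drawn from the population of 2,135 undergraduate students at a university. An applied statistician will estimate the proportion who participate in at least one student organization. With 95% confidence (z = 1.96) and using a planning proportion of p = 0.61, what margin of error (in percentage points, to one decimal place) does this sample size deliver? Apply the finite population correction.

1.3

Finite-population factor: (N−n)/(N−1) = (2135−1560)/(2135−1) = 0.2694.
SE(p̂) = √[p(1−p)/n · (N−n)/(N−1)] = √[0.2379/1560 × 0.2694] = 0.00641.
E = z × SE = 1.96 × 0.00641 = 0.01256 ≈ 1.3 percentage points.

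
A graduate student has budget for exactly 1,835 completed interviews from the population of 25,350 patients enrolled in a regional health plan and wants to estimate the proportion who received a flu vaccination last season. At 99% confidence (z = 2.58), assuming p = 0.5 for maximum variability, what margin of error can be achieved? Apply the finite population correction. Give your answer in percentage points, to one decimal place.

Finite-population factor: (N−n)/(N−1) = (25350−1835)/(25350−1) = 0.9277.
SE(p̂) = √[p(1−p)/n · (N−n)/(N−1)] = √[0.2500/1835 × 0.9277] = 0.01124.
E = z × SE = 2.58 × 0.01124 = 0.02900 ≈ 2.9 percentage points.

2.9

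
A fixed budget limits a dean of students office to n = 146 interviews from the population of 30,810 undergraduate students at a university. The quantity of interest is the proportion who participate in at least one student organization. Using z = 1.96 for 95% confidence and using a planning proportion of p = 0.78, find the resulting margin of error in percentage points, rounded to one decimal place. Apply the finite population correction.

6.7

Finite-population factor: (N−n)/(N−1) = (30810−146)/(30810−1) = 0.9953.
SE(p̂) = √[p(1−p)/n · (N−n)/(N−1)] = √[0.1716/146 × 0.9953] = 0.03420.
E = z × SE = 1.96 × 0.03420 = 0.06704 ≈ 6.7 percentage points.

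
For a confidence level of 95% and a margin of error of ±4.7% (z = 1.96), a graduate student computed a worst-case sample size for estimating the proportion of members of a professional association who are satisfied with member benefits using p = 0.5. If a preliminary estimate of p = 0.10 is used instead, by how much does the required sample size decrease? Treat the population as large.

278

Conservative (p = 0.5): n = 1.96² × 0.25 / 0.047² ≈ 434.77 → 435.
Using p = 0.10: p(1−p) = 0.0900, so n = 1.96² × 0.0900 / 0.047² ≈ 156.52 → 157.
Reduction: 435 − 157 = 278.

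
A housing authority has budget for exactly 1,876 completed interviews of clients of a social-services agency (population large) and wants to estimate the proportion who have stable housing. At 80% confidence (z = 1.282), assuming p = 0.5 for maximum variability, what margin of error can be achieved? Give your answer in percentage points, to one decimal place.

1.5

SE(p̂) = √[p(1−p)/n] = √[0.2500/1876] = 0.01154.
E = z × SE = 1.282 × 0.01154 = 0.01480, or 1.5 percentage points.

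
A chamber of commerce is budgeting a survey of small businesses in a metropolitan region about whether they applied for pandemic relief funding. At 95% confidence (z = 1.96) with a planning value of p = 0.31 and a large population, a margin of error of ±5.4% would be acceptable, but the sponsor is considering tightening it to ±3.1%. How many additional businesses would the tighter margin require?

574

At ±5.4%: n = 1.96² × 0.2139 / 0.054² ≈ 281.80 → 282.
At ±3.1%: n = 1.96² × 0.2139 / 0.031² ≈ 855.07 → 856.
Additional respondents: 856 − 282 = 574.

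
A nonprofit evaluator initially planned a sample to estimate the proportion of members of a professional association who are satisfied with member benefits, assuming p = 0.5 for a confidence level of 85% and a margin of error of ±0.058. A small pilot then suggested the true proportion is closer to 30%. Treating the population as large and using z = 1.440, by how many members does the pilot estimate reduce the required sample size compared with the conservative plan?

Conservative (p = 0.5): n = 1.440² × 0.25 / 0.058² ≈ 154.10 → 155.
Using p = 0.30: p(1−p) = 0.2100, so n = 1.440² × 0.2100 / 0.058² ≈ 129.45 → 130.
Reduction: 155 − 130 = 25.

25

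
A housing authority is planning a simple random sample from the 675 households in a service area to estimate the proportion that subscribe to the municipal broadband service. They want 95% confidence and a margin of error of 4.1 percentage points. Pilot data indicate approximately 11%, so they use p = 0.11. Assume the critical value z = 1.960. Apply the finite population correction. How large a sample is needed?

Unadjusted: n₀ = 1.960² × 0.11 × 0.89 / 0.041² ≈ 223.73, so n₀ = 224.
Finite population correction with N = 675: n = n₀ / (1 + (n₀−1)/N) = 224 / (1 + 223/675) = 224 / 1.3304 ≈ 168.37.
Rounding up, n = 169.

169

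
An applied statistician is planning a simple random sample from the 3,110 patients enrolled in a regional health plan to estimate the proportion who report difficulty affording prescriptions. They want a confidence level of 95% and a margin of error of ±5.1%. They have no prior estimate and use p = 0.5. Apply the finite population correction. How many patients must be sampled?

331

For 95% confidence, z = 1.96.
Unadjusted: n₀ = 1.96² × 0.50 × 0.50 / 0.051² ≈ 369.24, so n₀ = 370.
Finite population correction with N = 3,110: n = n₀ / (1 + (n₀−1)/N) = 370 / (1 + 369/3110) = 370 / 1.1186 ≈ 330.76.
Rounding up, n = 331.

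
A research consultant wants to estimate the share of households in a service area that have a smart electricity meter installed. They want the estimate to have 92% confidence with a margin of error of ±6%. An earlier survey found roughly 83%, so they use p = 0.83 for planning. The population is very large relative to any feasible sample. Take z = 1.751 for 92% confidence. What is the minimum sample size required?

With p = 0.83, p(1−p) = 0.1411.
n = z²·p(1−p)/E² = 1.751² × 0.1411 / 0.060² = 3.0660 × 0.1411 / 0.003600 ≈ 120.17.
Rounding up gives n = 121.

121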